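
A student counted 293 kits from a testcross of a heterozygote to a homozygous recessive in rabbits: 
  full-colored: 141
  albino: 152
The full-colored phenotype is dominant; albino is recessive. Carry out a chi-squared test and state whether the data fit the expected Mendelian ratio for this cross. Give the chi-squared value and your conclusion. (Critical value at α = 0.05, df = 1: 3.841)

A testcross of a heterozygote (Aa × aa) gives a 1:1 phenotypic ratio.
Under the 1:1 hypothesis (Σ ratio = 2, N = 293):
  full-colored: 293 × 1/2 = 146.5
  albino: 293 × 1/2 = 146.5
χ² = Σ (O − E)² / E
  full-colored: (141 − 146.5)² / 146.5 = 0.2065
  albino: (152 − 146.5)² / 146.5 = 0.2065
χ² = 0.2065 + 0.2065 = 0.413
Degrees of freedom = 2 − 1 = 1; critical value at α = 0.05 is 3.841.
Since 0.413 < 3.841, we fail to reject the null hypothesis — the data are consistent with the 1:1 ratio.

0.413; consistent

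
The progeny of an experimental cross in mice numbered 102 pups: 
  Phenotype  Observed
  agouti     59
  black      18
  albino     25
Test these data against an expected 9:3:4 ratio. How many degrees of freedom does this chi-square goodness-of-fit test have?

A goodness-of-fit test with 3 phenotype classes has df = 3 − 1 = 2.

2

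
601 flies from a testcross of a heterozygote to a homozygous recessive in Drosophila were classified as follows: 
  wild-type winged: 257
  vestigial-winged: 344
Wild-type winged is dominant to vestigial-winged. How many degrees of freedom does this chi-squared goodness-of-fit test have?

A testcross of a heterozygote (Aa × aa) gives a 1:1 phenotypic ratio.
A goodness-of-fit test with 2 phenotype classes has df = 2 − 1 = 1.

1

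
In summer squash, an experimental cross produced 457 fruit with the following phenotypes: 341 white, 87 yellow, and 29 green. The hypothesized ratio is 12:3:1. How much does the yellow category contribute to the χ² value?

Expected counts for N = 457 under a 12:3:1 ratio (total parts = 16):
  white: 457 × 12/16 = 342.75
  yellow: 457 × 3/16 = 85.6875
  green: 457 × 1/16 = 28.5625
Contribution of yellow: (87 − 85.6875)² / 85.6875 = 0.0201

0.020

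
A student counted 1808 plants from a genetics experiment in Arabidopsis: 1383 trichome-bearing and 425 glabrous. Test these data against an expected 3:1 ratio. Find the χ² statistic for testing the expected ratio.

2.150

Under the 3:1 hypothesis (Σ ratio = 4, N = 1808):
  trichome-bearing: 1808 × 3/4 = 1356
  glabrous: 1808 × 1/4 = 452
χ² = Σ (O − E)² / E
  trichome-bearing: (1383 − 1356)² / 1356 = 0.5376
  glabrous: (425 − 452)² / 452 = 1.6128
χ² = 0.5376 + 1.6128 = 2.1504 ≈ 2.150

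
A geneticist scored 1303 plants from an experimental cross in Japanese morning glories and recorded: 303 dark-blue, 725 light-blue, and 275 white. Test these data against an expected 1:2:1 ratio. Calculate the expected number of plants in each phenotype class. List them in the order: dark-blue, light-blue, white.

Total ratio parts = 4. Expected numbers out of 1303:
  dark-blue: 1303 × 1/4 = 325.75
  light-blue: 1303 × 2/4 = 651.5
  white: 1303 × 1/4 = 325.75

325.75, 651.5, 325.75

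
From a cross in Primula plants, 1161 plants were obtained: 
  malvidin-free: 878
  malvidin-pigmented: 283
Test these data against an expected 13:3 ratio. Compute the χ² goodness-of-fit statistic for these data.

24.118

Total ratio parts = 16. Expected numbers out of 1161:
  malvidin-free: 1161 × 13/16 = 943.3125
  malvidin-pigmented: 1161 × 3/16 = 217.6875
χ² = Σ (O − E)² / E
  malvidin-free: (878 − 943.3125)² / 943.3125 = 4.5221
  malvidin-pigmented: (283 − 217.6875)² / 217.6875 = 19.5956
χ² = 4.5221 + 19.5956 = 24.1177 ≈ 24.118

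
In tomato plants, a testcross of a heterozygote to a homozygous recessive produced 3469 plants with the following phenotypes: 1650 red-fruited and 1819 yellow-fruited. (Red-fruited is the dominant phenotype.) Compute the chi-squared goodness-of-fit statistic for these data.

8.233

A testcross of a heterozygote (Aa × aa) gives a 1:1 phenotypic ratio.
Expected counts for N = 3469 under a 1:1 ratio (total parts = 2):
  red-fruited: 3469 × 1/2 = 1734.5
  yellow-fruited: 3469 × 1/2 = 1734.5
χ² = Σ (O − E)² / E
  red-fruited: (1650 − 1734.5)² / 1734.5 = 4.1166
  yellow-fruited: (1819 − 1734.5)² / 1734.5 = 4.1166
χ² = 4.1166 + 4.1166 = 8.2332 ≈ 8.233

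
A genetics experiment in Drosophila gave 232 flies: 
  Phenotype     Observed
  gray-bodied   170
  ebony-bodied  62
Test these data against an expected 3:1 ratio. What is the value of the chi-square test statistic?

0.368

The 3:1 ratio has 4 parts, so with N = 232 the expected counts are:
  gray-bodied: 232 × 3/4 = 174
  ebony-bodied: 232 × 1/4 = 58
χ² = Σ (O − E)² / E
  gray-bodied: (170 − 174)² / 174 = 0.0920
  ebony-bodied: (62 − 58)² / 58 = 0.2759
χ² = 0.0920 + 0.2759 = 0.3679 ≈ 0.368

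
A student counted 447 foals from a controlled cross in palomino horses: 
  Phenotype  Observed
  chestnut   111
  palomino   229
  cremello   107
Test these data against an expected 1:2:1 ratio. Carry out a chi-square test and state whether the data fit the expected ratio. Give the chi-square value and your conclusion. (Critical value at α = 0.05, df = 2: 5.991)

The 1:2:1 ratio has 4 parts, so with N = 447 the expected counts are:
  chestnut: 447 × 1/4 = 111.75
  palomino: 447 × 2/4 = 223.5
  cremello: 447 × 1/4 = 111.75
χ² = Σ (O − E)² / E
  chestnut: (111 − 111.75)² / 111.75 = 0.0050
  palomino: (229 − 223.5)² / 223.5 = 0.1353
  cremello: (107 − 111.75)² / 111.75 = 0.2019
χ² = 0.0050 + 0.1353 + 0.2019 = 0.3422 ≈ 0.342
Degrees of freedom = 3 − 1 = 2; critical value at α = 0.05 is 5.991.
Since 0.342 < 5.991, we fail to reject the null hypothesis — the data are consistent with the 1:2:1 ratio.

0.342; consistent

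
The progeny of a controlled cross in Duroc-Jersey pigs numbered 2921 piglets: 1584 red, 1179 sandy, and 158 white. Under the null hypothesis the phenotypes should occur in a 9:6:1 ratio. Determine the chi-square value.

Under the 9:6:1 hypothesis (Σ ratio = 16, N = 2921):
  red: 2921 × 9/16 = 1643.0625
  sandy: 2921 × 6/16 = 1095.375
  white: 2921 × 1/16 = 182.5625
χ² = Σ (O − E)² / E
  red: (1584 − 1643.0625)² / 1643.0625 = 2.1231
  sandy: (1179 − 1095.375)² / 1095.375 = 6.3842
  white: (158 − 182.5625)² / 182.5625 = 3.3047
χ² = 2.1231 + 6.3842 + 3.3047 = 11.812

11.812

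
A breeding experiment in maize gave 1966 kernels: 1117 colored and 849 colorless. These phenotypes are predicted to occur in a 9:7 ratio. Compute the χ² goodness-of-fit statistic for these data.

0.256

Under the 9:7 hypothesis (Σ ratio = 16, N = 1966):
  colored: 1966 × 9/16 = 1105.875
  colorless: 1966 × 7/16 = 860.125
χ² = Σ (O − E)² / E
  colored: (1117 − 1105.875)² / 1105.875 = 0.1119
  colorless: (849 − 860.125)² / 860.125 = 0.1439
χ² = 0.1119 + 0.1439 = 0.2558 ≈ 0.256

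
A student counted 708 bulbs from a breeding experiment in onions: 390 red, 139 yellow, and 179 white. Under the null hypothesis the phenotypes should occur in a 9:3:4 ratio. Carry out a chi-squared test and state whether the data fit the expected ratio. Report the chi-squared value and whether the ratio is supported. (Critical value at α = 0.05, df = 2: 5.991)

The 9:3:4 ratio has 16 parts, so with N = 708 the expected counts are:
  red: 708 × 9/16 = 398.25
  yellow: 708 × 3/16 = 132.75
  white: 708 × 4/16 = 177
χ² = Σ (O − E)² / E
  red: (390 − 398.25)² / 398.25 = 0.1709
  yellow: (139 − 132.75)² / 132.75 = 0.2943
  white: (179 − 177)² / 177 = 0.0226
χ² = 0.1709 + 0.2943 + 0.0226 = 0.4878 ≈ 0.488
Degrees of freedom = 3 − 1 = 2; critical value at α = 0.05 is 5.991.
Since 0.488 < 5.991, we fail to reject the null hypothesis — the data are consistent with the 9:3:4 ratio.

0.488; consistent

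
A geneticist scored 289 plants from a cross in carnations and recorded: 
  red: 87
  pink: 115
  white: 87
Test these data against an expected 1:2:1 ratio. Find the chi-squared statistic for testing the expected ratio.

12.045

Total ratio parts = 4. Expected numbers out of 289:
  red: 289 × 1/4 = 72.25
  pink: 289 × 2/4 = 144.5
  white: 289 × 1/4 = 72.25
χ² = Σ (O − E)² / E
  red: (87 − 72.25)² / 72.25 = 3.0112
  pink: (115 − 144.5)² / 144.5 = 6.0225
  white: (87 − 72.25)² / 72.25 = 3.0112
χ² = 3.0112 + 6.0225 + 3.0112 = 12.0449 ≈ 12.045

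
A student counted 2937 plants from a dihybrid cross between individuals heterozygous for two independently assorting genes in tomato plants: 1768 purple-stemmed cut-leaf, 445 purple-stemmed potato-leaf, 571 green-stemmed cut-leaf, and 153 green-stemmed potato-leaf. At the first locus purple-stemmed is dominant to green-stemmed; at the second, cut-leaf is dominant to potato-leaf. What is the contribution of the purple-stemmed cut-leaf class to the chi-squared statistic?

A dihybrid F₂ with independent assortment and complete dominance at both loci gives a 9:3:3:1 phenotypic ratio.
Total ratio parts = 16. Expected numbers out of 2937:
  purple-stemmed cut-leaf: 2937 × 9/16 = 1652.0625
  purple-stemmed potato-leaf: 2937 × 3/16 = 550.6875
  green-stemmed cut-leaf: 2937 × 3/16 = 550.6875
  green-stemmed potato-leaf: 2937 × 1/16 = 183.5625
Contribution of purple-stemmed cut-leaf: (1768 − 1652.0625)² / 1652.0625 = 8.1362

8.136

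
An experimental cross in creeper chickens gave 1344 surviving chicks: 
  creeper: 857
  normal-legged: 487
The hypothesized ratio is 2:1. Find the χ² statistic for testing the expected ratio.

Under the 2:1 hypothesis (Σ ratio = 3, N = 1344):
  creeper: 1344 × 2/3 = 896
  normal-legged: 1344 × 1/3 = 448
χ² = Σ (O − E)² / E
  creeper: (857 − 896)² / 896 = 1.6975
  normal-legged: (487 − 448)² / 448 = 3.3951
χ² = 1.6975 + 3.3951 = 5.0926 ≈ 5.093

5.093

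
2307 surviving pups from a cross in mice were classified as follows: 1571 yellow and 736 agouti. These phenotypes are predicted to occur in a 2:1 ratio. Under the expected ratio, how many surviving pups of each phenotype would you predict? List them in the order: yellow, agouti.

1538, 769

The 2:1 ratio has 3 parts, so with N = 2307 the expected counts are:
  yellow: 2307 × 2/3 = 1538
  agouti: 2307 × 1/3 = 769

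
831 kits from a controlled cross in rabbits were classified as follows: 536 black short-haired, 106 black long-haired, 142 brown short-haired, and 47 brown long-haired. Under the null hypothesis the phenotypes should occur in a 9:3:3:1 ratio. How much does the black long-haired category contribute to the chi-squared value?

Expected counts for N = 831 under a 9:3:3:1 ratio (total parts = 16):
  black short-haired: 831 × 9/16 = 467.4375
  black long-haired: 831 × 3/16 = 155.8125
  brown short-haired: 831 × 3/16 = 155.8125
  brown long-haired: 831 × 1/16 = 51.9375
Contribution of black long-haired: (106 − 155.8125)² / 155.8125 = 15.9248

15.925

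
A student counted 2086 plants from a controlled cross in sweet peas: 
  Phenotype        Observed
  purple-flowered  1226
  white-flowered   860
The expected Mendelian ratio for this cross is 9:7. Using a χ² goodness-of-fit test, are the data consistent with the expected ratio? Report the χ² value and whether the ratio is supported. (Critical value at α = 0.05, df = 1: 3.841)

Expected counts for N = 2086 under a 9:7 ratio (total parts = 16):
  purple-flowered: 2086 × 9/16 = 1173.375
  white-flowered: 2086 × 7/16 = 912.625
χ² = Σ (O − E)² / E
  purple-flowered: (1226 − 1173.375)² / 1173.375 = 2.3602
  white-flowered: (860 − 912.625)² / 912.625 = 3.0345
χ² = 2.3602 + 3.0345 = 5.3947 ≈ 5.395
Degrees of freedom = 2 − 1 = 1; critical value at α = 0.05 is 3.841.
Since 5.395 > 3.841, we reject the null hypothesis — the data do not fit the 9:7 ratio.

5.395; not consistent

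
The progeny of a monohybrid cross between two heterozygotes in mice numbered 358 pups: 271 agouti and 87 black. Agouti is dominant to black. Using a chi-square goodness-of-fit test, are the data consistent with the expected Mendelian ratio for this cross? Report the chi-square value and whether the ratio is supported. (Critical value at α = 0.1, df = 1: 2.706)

0.093; consistent

For a monohybrid cross between heterozygotes with complete dominance, the expected phenotypic ratio is 3:1.
Total ratio parts = 4. Expected numbers out of 358:
  agouti: 358 × 3/4 = 268.5
  black: 358 × 1/4 = 89.5
χ² = Σ (O − E)² / E
  agouti: (271 − 268.5)² / 268.5 = 0.0233
  black: (87 − 89.5)² / 89.5 = 0.0698
χ² = 0.0233 + 0.0698 = 0.0931 ≈ 0.093
Degrees of freedom = 2 − 1 = 1; critical value at α = 0.1 is 2.706.
Since 0.093 < 2.706, we fail to reject the null hypothesis — the data are consistent with the 3:1 ratio.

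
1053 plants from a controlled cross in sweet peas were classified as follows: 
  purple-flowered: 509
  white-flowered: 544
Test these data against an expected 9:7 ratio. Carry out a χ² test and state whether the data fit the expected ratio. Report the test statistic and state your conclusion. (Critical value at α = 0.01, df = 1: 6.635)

Total ratio parts = 16. Expected numbers out of 1053:
  purple-flowered: 1053 × 9/16 = 592.3125
  white-flowered: 1053 × 7/16 = 460.6875
χ² = Σ (O − E)² / E
  purple-flowered: (509 − 592.3125)² / 592.3125 = 11.7184
  white-flowered: (544 − 460.6875)² / 460.6875 = 15.0666
χ² = 11.7184 + 15.0666 = 26.785
Degrees of freedom = 2 − 1 = 1; critical value at α = 0.01 is 6.635.
Since 26.785 > 6.635, we reject the null hypothesis — the data do not fit the 9:7 ratio.

26.785; not consistent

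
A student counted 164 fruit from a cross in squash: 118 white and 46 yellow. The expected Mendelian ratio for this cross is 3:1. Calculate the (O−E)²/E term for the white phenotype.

Expected counts for N = 164 under a 3:1 ratio (total parts = 4):
  white: 164 × 3/4 = 123
  yellow: 164 × 1/4 = 41
Contribution of white: (118 − 123)² / 123 = 0.2033

0.203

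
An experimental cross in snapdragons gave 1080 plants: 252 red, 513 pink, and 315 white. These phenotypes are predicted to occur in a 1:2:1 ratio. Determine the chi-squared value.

10.050

Under the 1:2:1 hypothesis (Σ ratio = 4, N = 1080):
  red: 1080 × 1/4 = 270
  pink: 1080 × 2/4 = 540
  white: 1080 × 1/4 = 270
χ² = Σ (O − E)² / E
  red: (252 − 270)² / 270 = 1.2000
  pink: (513 − 540)² / 540 = 1.3500
  white: (315 − 270)² / 270 = 7.5000
χ² = 1.2000 + 1.3500 + 7.5000 = 10.050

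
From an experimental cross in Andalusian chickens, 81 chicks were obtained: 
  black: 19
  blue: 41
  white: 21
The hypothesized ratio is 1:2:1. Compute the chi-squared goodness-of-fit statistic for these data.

Expected counts for N = 81 under a 1:2:1 ratio (total parts = 4):
  black: 81 × 1/4 = 20.25
  blue: 81 × 2/4 = 40.5
  white: 81 × 1/4 = 20.25
χ² = Σ (O − E)² / E
  black: (19 − 20.25)² / 20.25 = 0.0772
  blue: (41 − 40.5)² / 40.5 = 0.0062
  white: (21 − 20.25)² / 20.25 = 0.0278
χ² = 0.0772 + 0.0062 + 0.0278 = 0.1112 ≈ 0.111

0.111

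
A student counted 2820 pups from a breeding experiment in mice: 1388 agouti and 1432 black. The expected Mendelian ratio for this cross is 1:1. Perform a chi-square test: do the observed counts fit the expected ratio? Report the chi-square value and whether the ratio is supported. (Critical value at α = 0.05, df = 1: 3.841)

0.687; consistent

Expected counts for N = 2820 under a 1:1 ratio (total parts = 2):
  agouti: 2820 × 1/2 = 1410
  black: 2820 × 1/2 = 1410
χ² = Σ (O − E)² / E
  agouti: (1388 − 1410)² / 1410 = 0.3433
  black: (1432 − 1410)² / 1410 = 0.3433
χ² = 0.3433 + 0.3433 = 0.6866 ≈ 0.687
Degrees of freedom = 2 − 1 = 1; critical value at α = 0.05 is 3.841.
Since 0.687 < 3.841, we fail to reject the null hypothesis — the data are consistent with the 1:1 ratio.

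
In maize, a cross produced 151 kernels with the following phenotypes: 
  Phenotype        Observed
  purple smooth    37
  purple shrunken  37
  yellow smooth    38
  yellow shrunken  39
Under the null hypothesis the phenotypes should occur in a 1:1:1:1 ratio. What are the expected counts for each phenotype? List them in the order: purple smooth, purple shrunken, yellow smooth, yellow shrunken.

Expected counts for N = 151 under a 1:1:1:1 ratio (total parts = 4):
  purple smooth: 151 × 1/4 = 37.75
  purple shrunken: 151 × 1/4 = 37.75
  yellow smooth: 151 × 1/4 = 37.75
  yellow shrunken: 151 × 1/4 = 37.75

37.75, 37.75, 37.75, 37.75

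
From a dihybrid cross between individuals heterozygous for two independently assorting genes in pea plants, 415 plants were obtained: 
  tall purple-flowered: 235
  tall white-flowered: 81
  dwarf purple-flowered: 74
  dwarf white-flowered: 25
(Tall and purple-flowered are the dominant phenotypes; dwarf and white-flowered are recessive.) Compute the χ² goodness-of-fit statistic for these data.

A dihybrid F₂ with independent assortment and complete dominance at both loci gives a 9:3:3:1 phenotypic ratio.
The 9:3:3:1 ratio has 16 parts, so with N = 415 the expected counts are:
  tall purple-flowered: 415 × 9/16 = 233.4375
  tall white-flowered: 415 × 3/16 = 77.8125
  dwarf purple-flowered: 415 × 3/16 = 77.8125
  dwarf white-flowered: 415 × 1/16 = 25.9375
χ² = Σ (O − E)² / E
  tall purple-flowered: (235 − 233.4375)² / 233.4375 = 0.0105
  tall white-flowered: (81 − 77.8125)² / 77.8125 = 0.1306
  dwarf purple-flowered: (74 − 77.8125)² / 77.8125 = 0.1868
  dwarf white-flowered: (25 − 25.9375)² / 25.9375 = 0.0339
χ² = 0.0105 + 0.1306 + 0.1868 + 0.0339 = 0.3618 ≈ 0.362

0.362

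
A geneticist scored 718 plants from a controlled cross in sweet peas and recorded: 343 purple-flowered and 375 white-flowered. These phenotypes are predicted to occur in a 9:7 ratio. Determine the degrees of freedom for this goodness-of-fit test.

A goodness-of-fit test with 2 phenotype classes has df = 2 − 1 = 1.

1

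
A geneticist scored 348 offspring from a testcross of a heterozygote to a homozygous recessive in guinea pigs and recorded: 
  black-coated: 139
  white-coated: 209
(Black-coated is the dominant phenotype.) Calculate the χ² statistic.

14.080

A testcross of a heterozygote (Aa × aa) gives a 1:1 phenotypic ratio.
Under the 1:1 hypothesis (Σ ratio = 2, N = 348):
  black-coated: 348 × 1/2 = 174
  white-coated: 348 × 1/2 = 174
χ² = Σ (O − E)² / E
  black-coated: (139 − 174)² / 174 = 7.0402
  white-coated: (209 − 174)² / 174 = 7.0402
χ² = 7.0402 + 7.0402 = 14.0804 ≈ 14.080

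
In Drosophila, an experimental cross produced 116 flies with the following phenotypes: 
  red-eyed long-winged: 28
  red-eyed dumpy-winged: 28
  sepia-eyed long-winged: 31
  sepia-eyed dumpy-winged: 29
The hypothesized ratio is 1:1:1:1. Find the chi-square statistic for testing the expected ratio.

0.207

Total ratio parts = 4. Expected numbers out of 116:
  red-eyed long-winged: 116 × 1/4 = 29
  red-eyed dumpy-winged: 116 × 1/4 = 29
  sepia-eyed long-winged: 116 × 1/4 = 29
  sepia-eyed dumpy-winged: 116 × 1/4 = 29
χ² = Σ (O − E)² / E
  red-eyed long-winged: (28 − 29)² / 29 = 0.0345
  red-eyed dumpy-winged: (28 − 29)² / 29 = 0.0345
  sepia-eyed long-winged: (31 − 29)² / 29 = 0.1379
  sepia-eyed dumpy-winged: (29 − 29)² / 29 = 0.0000
χ² = 0.0345 + 0.0345 + 0.1379 + 0.0000 = 0.2069 ≈ 0.207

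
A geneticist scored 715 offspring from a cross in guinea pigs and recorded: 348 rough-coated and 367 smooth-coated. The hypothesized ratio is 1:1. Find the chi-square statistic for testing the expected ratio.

Under the 1:1 hypothesis (Σ ratio = 2, N = 715):
  rough-coated: 715 × 1/2 = 357.5
  smooth-coated: 715 × 1/2 = 357.5
χ² = Σ (O − E)² / E
  rough-coated: (348 − 357.5)² / 357.5 = 0.2524
  smooth-coated: (367 − 357.5)² / 357.5 = 0.2524
χ² = 0.2524 + 0.2524 = 0.5048 ≈ 0.505

0.505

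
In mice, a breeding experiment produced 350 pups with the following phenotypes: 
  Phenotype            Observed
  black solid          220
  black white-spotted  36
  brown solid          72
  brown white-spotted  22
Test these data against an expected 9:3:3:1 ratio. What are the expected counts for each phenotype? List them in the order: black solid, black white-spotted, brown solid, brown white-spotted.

196.875, 65.625, 65.625, 21.875

Under the 9:3:3:1 hypothesis (Σ ratio = 16, N = 350):
  black solid: 350 × 9/16 = 196.875
  black white-spotted: 350 × 3/16 = 65.625
  brown solid: 350 × 3/16 = 65.625
  brown white-spotted: 350 × 1/16 = 21.875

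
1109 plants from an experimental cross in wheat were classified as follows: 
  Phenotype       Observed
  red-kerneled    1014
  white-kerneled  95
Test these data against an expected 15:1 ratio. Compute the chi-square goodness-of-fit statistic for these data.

Under the 15:1 hypothesis (Σ ratio = 16, N = 1109):
  red-kerneled: 1109 × 15/16 = 1039.6875
  white-kerneled: 1109 × 1/16 = 69.3125
χ² = Σ (O − E)² / E
  red-kerneled: (1014 − 1039.6875)² / 1039.6875 = 0.6347
  white-kerneled: (95 − 69.3125)² / 69.3125 = 9.5199
χ² = 0.6347 + 9.5199 = 10.1546 ≈ 10.155

10.155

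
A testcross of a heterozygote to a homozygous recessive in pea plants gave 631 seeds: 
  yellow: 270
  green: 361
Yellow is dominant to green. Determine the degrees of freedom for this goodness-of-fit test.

1

A testcross of a heterozygote (Aa × aa) gives a 1:1 phenotypic ratio.
A goodness-of-fit test with 2 phenotype classes has df = 2 − 1 = 1.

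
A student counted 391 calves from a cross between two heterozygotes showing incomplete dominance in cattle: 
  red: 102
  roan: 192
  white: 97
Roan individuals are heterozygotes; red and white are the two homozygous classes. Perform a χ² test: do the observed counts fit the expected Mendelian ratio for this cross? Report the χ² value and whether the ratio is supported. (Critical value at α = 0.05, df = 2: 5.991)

With incomplete dominance, a heterozygote × heterozygote cross gives a 1:2:1 phenotypic ratio.
Total ratio parts = 4. Expected numbers out of 391:
  red: 391 × 1/4 = 97.75
  roan: 391 × 2/4 = 195.5
  white: 391 × 1/4 = 97.75
χ² = Σ (O − E)² / E
  red: (102 − 97.75)² / 97.75 = 0.1848
  roan: (192 − 195.5)² / 195.5 = 0.0627
  white: (97 − 97.75)² / 97.75 = 0.0058
χ² = 0.1848 + 0.0627 + 0.0058 = 0.2533 ≈ 0.253
Degrees of freedom = 3 − 1 = 2; critical value at α = 0.05 is 5.991.
Since 0.253 < 5.991, we fail to reject the null hypothesis — the data are consistent with the 1:2:1 ratio.

0.253; consistent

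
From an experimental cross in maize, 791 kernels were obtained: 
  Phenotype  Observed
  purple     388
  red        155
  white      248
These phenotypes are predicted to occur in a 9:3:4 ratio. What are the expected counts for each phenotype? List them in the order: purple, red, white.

444.9375, 148.3125, 197.75

Under the 9:3:4 hypothesis (Σ ratio = 16, N = 791):
  purple: 791 × 9/16 = 444.9375
  red: 791 × 3/16 = 148.3125
  white: 791 × 4/16 = 197.75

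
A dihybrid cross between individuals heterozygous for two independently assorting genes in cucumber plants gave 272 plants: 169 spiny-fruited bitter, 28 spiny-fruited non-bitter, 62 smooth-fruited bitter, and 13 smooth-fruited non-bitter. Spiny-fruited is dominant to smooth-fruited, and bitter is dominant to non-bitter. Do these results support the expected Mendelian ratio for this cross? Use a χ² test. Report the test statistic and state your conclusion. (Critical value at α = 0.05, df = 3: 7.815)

15.359; not consistent

A dihybrid F₂ with independent assortment and complete dominance at both loci gives a 9:3:3:1 phenotypic ratio.
The 9:3:3:1 ratio has 16 parts, so with N = 272 the expected counts are:
  spiny-fruited bitter: 272 × 9/16 = 153
  spiny-fruited non-bitter: 272 × 3/16 = 51
  smooth-fruited bitter: 272 × 3/16 = 51
  smooth-fruited non-bitter: 272 × 1/16 = 17
χ² = Σ (O − E)² / E
  spiny-fruited bitter: (169 − 153)² / 153 = 1.6732
  spiny-fruited non-bitter: (28 − 51)² / 51 = 10.3725
  smooth-fruited bitter: (62 − 51)² / 51 = 2.3725
  smooth-fruited non-bitter: (13 − 17)² / 17 = 0.9412
χ² = 1.6732 + 10.3725 + 2.3725 + 0.9412 = 15.3594 ≈ 15.359
Degrees of freedom = 4 − 1 = 3; critical value at α = 0.05 is 7.815.
Since 15.359 > 7.815, we reject the null hypothesis — the data do not fit the 9:3:3:1 ratio.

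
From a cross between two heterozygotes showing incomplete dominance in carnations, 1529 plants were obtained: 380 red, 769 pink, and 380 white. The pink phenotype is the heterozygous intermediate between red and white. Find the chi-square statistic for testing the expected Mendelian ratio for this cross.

0.053

With incomplete dominance, a heterozygote × heterozygote cross gives a 1:2:1 phenotypic ratio.
Total ratio parts = 4. Expected numbers out of 1529:
  red: 1529 × 1/4 = 382.25
  pink: 1529 × 2/4 = 764.5
  white: 1529 × 1/4 = 382.25
χ² = Σ (O − E)² / E
  red: (380 − 382.25)² / 382.25 = 0.0132
  pink: (769 − 764.5)² / 764.5 = 0.0265
  white: (380 − 382.25)² / 382.25 = 0.0132
χ² = 0.0132 + 0.0265 + 0.0132 = 0.0529 ≈ 0.053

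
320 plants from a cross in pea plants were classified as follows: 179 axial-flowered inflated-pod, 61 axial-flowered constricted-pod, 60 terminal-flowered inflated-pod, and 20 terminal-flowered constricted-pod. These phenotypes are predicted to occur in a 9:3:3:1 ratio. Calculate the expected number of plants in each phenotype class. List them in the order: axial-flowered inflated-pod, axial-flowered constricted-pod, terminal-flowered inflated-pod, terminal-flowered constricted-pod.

Total ratio parts = 16. Expected numbers out of 320:
  axial-flowered inflated-pod: 320 × 9/16 = 180
  axial-flowered constricted-pod: 320 × 3/16 = 60
  terminal-flowered inflated-pod: 320 × 3/16 = 60
  terminal-flowered constricted-pod: 320 × 1/16 = 20

180, 60, 60, 20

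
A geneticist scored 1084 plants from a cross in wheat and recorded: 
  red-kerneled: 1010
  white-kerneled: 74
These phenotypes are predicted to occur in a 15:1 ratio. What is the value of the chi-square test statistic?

0.615

Total ratio parts = 16. Expected numbers out of 1084:
  red-kerneled: 1084 × 15/16 = 1016.25
  white-kerneled: 1084 × 1/16 = 67.75
χ² = Σ (O − E)² / E
  red-kerneled: (1010 − 1016.25)² / 1016.25 = 0.0384
  white-kerneled: (74 − 67.75)² / 67.75 = 0.5766
χ² = 0.0384 + 0.5766 = 0.615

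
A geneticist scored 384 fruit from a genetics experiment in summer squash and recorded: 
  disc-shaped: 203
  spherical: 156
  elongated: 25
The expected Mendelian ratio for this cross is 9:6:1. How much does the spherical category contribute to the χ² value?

1.000

Under the 9:6:1 hypothesis (Σ ratio = 16, N = 384):
  disc-shaped: 384 × 9/16 = 216
  spherical: 384 × 6/16 = 144
  elongated: 384 × 1/16 = 24
Contribution of spherical: (156 − 144)² / 144 = 1.0000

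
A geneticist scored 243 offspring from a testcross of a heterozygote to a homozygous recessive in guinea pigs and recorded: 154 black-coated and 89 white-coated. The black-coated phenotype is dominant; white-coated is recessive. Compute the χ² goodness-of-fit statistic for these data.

17.387

A testcross of a heterozygote (Aa × aa) gives a 1:1 phenotypic ratio.
The 1:1 ratio has 2 parts, so with N = 243 the expected counts are:
  black-coated: 243 × 1/2 = 121.5
  white-coated: 243 × 1/2 = 121.5
χ² = Σ (O − E)² / E
  black-coated: (154 − 121.5)² / 121.5 = 8.6934
  white-coated: (89 − 121.5)² / 121.5 = 8.6934
χ² = 8.6934 + 8.6934 = 17.3868 ≈ 17.387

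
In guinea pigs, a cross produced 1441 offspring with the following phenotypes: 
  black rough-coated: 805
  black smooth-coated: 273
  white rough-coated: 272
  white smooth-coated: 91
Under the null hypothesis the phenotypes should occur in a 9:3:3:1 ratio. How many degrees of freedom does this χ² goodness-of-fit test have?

3

A goodness-of-fit test with 4 phenotype classes has df = 4 − 1 = 3.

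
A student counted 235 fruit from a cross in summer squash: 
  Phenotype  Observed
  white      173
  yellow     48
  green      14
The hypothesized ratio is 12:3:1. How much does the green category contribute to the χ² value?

0.032

Total ratio parts = 16. Expected numbers out of 235:
  white: 235 × 12/16 = 176.25
  yellow: 235 × 3/16 = 44.0625
  green: 235 × 1/16 = 14.6875
Contribution of green: (14 − 14.6875)² / 14.6875 = 0.0322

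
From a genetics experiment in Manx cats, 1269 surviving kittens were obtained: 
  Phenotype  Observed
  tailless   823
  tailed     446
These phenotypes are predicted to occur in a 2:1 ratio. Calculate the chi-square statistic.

Under the 2:1 hypothesis (Σ ratio = 3, N = 1269):
  tailless: 1269 × 2/3 = 846
  tailed: 1269 × 1/3 = 423
χ² = Σ (O − E)² / E
  tailless: (823 − 846)² / 846 = 0.6253
  tailed: (446 − 423)² / 423 = 1.2506
χ² = 0.6253 + 1.2506 = 1.8759 ≈ 1.876

1.876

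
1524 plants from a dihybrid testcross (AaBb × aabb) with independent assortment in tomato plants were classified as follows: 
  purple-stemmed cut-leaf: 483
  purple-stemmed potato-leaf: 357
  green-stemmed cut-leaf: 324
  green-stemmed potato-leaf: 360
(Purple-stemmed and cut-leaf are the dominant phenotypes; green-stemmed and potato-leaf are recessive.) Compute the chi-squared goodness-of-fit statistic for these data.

A dihybrid testcross with independent assortment gives a 1:1:1:1 ratio.
Total ratio parts = 4. Expected numbers out of 1524:
  purple-stemmed cut-leaf: 1524 × 1/4 = 381
  purple-stemmed potato-leaf: 1524 × 1/4 = 381
  green-stemmed cut-leaf: 1524 × 1/4 = 381
  green-stemmed potato-leaf: 1524 × 1/4 = 381
χ² = Σ (O − E)² / E
  purple-stemmed cut-leaf: (483 − 381)² / 381 = 27.3071
  purple-stemmed potato-leaf: (357 − 381)² / 381 = 1.5118
  green-stemmed cut-leaf: (324 − 381)² / 381 = 8.5276
  green-stemmed potato-leaf: (360 − 381)² / 381 = 1.1575
χ² = 27.3071 + 1.5118 + 8.5276 + 1.1575 = 38.504

38.504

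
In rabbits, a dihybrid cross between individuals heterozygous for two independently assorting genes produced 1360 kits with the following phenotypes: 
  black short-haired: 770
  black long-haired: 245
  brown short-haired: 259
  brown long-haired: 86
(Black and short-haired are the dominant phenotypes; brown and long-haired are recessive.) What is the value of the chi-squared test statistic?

0.499

A dihybrid F₂ with independent assortment and complete dominance at both loci gives a 9:3:3:1 phenotypic ratio.
The 9:3:3:1 ratio has 16 parts, so with N = 1360 the expected counts are:
  black short-haired: 1360 × 9/16 = 765
  black long-haired: 1360 × 3/16 = 255
  brown short-haired: 1360 × 3/16 = 255
  brown long-haired: 1360 × 1/16 = 85
χ² = Σ (O − E)² / E
  black short-haired: (770 − 765)² / 765 = 0.0327
  black long-haired: (245 − 255)² / 255 = 0.3922
  brown short-haired: (259 − 255)² / 255 = 0.0627
  brown long-haired: (86 − 85)² / 85 = 0.0118
χ² = 0.0327 + 0.3922 + 0.0627 + 0.0118 = 0.4994 ≈ 0.499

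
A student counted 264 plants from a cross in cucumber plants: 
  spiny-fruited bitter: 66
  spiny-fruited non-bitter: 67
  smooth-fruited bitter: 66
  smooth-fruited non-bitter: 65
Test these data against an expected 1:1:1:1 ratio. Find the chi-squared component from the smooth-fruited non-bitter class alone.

Total ratio parts = 4. Expected numbers out of 264:
  spiny-fruited bitter: 264 × 1/4 = 66
  spiny-fruited non-bitter: 264 × 1/4 = 66
  smooth-fruited bitter: 264 × 1/4 = 66
  smooth-fruited non-bitter: 264 × 1/4 = 66
Contribution of smooth-fruited non-bitter: (65 − 66)² / 66 = 0.0152

0.015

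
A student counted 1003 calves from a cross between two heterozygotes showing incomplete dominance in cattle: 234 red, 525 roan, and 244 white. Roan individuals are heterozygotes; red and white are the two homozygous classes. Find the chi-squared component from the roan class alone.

1.101

With incomplete dominance, a heterozygote × heterozygote cross gives a 1:2:1 phenotypic ratio.
Total ratio parts = 4. Expected numbers out of 1003:
  red: 1003 × 1/4 = 250.75
  roan: 1003 × 2/4 = 501.5
  white: 1003 × 1/4 = 250.75
Contribution of roan: (525 − 501.5)² / 501.5 = 1.1012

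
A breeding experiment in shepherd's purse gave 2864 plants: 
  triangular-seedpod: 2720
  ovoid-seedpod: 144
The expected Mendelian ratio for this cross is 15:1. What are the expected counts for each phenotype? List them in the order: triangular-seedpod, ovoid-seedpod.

Expected counts for N = 2864 under a 15:1 ratio (total parts = 16):
  triangular-seedpod: 2864 × 15/16 = 2685
  ovoid-seedpod: 2864 × 1/16 = 179

2685, 179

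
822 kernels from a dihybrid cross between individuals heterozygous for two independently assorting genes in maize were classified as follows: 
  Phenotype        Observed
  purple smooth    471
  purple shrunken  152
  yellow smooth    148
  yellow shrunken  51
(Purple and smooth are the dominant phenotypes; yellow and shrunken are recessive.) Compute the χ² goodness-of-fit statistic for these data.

0.436

A dihybrid F₂ with independent assortment and complete dominance at both loci gives a 9:3:3:1 phenotypic ratio.
The 9:3:3:1 ratio has 16 parts, so with N = 822 the expected counts are:
  purple smooth: 822 × 9/16 = 462.375
  purple shrunken: 822 × 3/16 = 154.125
  yellow smooth: 822 × 3/16 = 154.125
  yellow shrunken: 822 × 1/16 = 51.375
χ² = Σ (O − E)² / E
  purple smooth: (471 − 462.375)² / 462.375 = 0.1609
  purple shrunken: (152 − 154.125)² / 154.125 = 0.0293
  yellow smooth: (148 − 154.125)² / 154.125 = 0.2434
  yellow shrunken: (51 − 51.375)² / 51.375 = 0.0027
χ² = 0.1609 + 0.0293 + 0.2434 + 0.0027 = 0.4363 ≈ 0.436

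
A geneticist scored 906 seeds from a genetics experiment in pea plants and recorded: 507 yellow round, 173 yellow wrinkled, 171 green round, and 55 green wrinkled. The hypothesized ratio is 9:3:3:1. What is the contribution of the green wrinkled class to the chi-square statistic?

Under the 9:3:3:1 hypothesis (Σ ratio = 16, N = 906):
  yellow round: 906 × 9/16 = 509.625
  yellow wrinkled: 906 × 3/16 = 169.875
  green round: 906 × 3/16 = 169.875
  green wrinkled: 906 × 1/16 = 56.625
Contribution of green wrinkled: (55 − 56.625)² / 56.625 = 0.0466

0.047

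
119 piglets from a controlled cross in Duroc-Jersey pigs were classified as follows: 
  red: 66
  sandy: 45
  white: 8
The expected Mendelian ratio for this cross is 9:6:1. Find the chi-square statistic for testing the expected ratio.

0.059

Total ratio parts = 16. Expected numbers out of 119:
  red: 119 × 9/16 = 66.9375
  sandy: 119 × 6/16 = 44.625
  white: 119 × 1/16 = 7.4375
χ² = Σ (O − E)² / E
  red: (66 − 66.9375)² / 66.9375 = 0.0131
  sandy: (45 − 44.625)² / 44.625 = 0.0032
  white: (8 − 7.4375)² / 7.4375 = 0.0425
χ² = 0.0131 + 0.0032 + 0.0425 = 0.0588 ≈ 0.059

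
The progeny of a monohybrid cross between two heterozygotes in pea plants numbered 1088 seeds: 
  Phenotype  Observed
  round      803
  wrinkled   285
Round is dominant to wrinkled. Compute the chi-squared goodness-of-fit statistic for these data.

0.828

For a monohybrid cross between heterozygotes with complete dominance, the expected phenotypic ratio is 3:1.
The 3:1 ratio has 4 parts, so with N = 1088 the expected counts are:
  round: 1088 × 3/4 = 816
  wrinkled: 1088 × 1/4 = 272
χ² = Σ (O − E)² / E
  round: (803 − 816)² / 816 = 0.2071
  wrinkled: (285 − 272)² / 272 = 0.6213
χ² = 0.2071 + 0.6213 = 0.8284 ≈ 0.828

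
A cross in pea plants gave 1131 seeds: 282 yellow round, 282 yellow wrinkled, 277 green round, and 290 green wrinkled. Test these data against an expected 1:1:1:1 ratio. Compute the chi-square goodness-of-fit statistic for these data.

0.307

Under the 1:1:1:1 hypothesis (Σ ratio = 4, N = 1131):
  yellow round: 1131 × 1/4 = 282.75
  yellow wrinkled: 1131 × 1/4 = 282.75
  green round: 1131 × 1/4 = 282.75
  green wrinkled: 1131 × 1/4 = 282.75
χ² = Σ (O − E)² / E
  yellow round: (282 − 282.75)² / 282.75 = 0.0020
  yellow wrinkled: (282 − 282.75)² / 282.75 = 0.0020
  green round: (277 − 282.75)² / 282.75 = 0.1169
  green wrinkled: (290 − 282.75)² / 282.75 = 0.1859
χ² = 0.0020 + 0.0020 + 0.1169 + 0.1859 = 0.3068 ≈ 0.307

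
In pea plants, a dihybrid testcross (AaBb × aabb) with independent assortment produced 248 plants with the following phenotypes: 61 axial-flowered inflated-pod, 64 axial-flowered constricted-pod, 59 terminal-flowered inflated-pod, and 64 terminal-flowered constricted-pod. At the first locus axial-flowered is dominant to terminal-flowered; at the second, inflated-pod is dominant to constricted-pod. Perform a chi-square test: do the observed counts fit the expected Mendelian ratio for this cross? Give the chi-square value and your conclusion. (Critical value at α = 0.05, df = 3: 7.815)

0.290; consistent

A dihybrid testcross with independent assortment gives a 1:1:1:1 ratio.
Total ratio parts = 4. Expected numbers out of 248:
  axial-flowered inflated-pod: 248 × 1/4 = 62
  axial-flowered constricted-pod: 248 × 1/4 = 62
  terminal-flowered inflated-pod: 248 × 1/4 = 62
  terminal-flowered constricted-pod: 248 × 1/4 = 62
χ² = Σ (O − E)² / E
  axial-flowered inflated-pod: (61 − 62)² / 62 = 0.0161
  axial-flowered constricted-pod: (64 − 62)² / 62 = 0.0645
  terminal-flowered inflated-pod: (59 − 62)² / 62 = 0.1452
  terminal-flowered constricted-pod: (64 − 62)² / 62 = 0.0645
χ² = 0.0161 + 0.0645 + 0.1452 + 0.0645 = 0.2903 ≈ 0.290
Degrees of freedom = 4 − 1 = 3; critical value at α = 0.05 is 7.815.
Since 0.290 < 7.815, we fail to reject the null hypothesis — the data are consistent with the 1:1:1:1 ratio.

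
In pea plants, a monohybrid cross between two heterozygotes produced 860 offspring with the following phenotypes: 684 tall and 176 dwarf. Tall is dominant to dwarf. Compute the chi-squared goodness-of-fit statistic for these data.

For a monohybrid cross between heterozygotes with complete dominance, the expected phenotypic ratio is 3:1.
The 3:1 ratio has 4 parts, so with N = 860 the expected counts are:
  tall: 860 × 3/4 = 645
  dwarf: 860 × 1/4 = 215
χ² = Σ (O − E)² / E
  tall: (684 − 645)² / 645 = 2.3581
  dwarf: (176 − 215)² / 215 = 7.0744
χ² = 2.3581 + 7.0744 = 9.4325 ≈ 9.433

9.433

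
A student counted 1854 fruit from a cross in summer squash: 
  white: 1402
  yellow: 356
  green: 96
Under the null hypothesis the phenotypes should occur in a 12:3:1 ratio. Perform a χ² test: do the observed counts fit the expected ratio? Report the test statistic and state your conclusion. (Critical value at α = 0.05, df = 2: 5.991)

3.706; consistent

Expected counts for N = 1854 under a 12:3:1 ratio (total parts = 16):
  white: 1854 × 12/16 = 1390.5
  yellow: 1854 × 3/16 = 347.625
  green: 1854 × 1/16 = 115.875
χ² = Σ (O − E)² / E
  white: (1402 − 1390.5)² / 1390.5 = 0.0951
  yellow: (356 − 347.625)² / 347.625 = 0.2018
  green: (96 − 115.875)² / 115.875 = 3.4090
χ² = 0.0951 + 0.2018 + 3.4090 = 3.7059 ≈ 3.706
Degrees of freedom = 3 − 1 = 2; critical value at α = 0.05 is 5.991.
Since 3.706 < 5.991, we fail to reject the null hypothesis — the data are consistent with the 12:3:1 ratio.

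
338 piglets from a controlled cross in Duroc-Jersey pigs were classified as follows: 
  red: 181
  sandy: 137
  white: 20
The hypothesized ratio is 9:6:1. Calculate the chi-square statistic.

1.327

Expected counts for N = 338 under a 9:6:1 ratio (total parts = 16):
  red: 338 × 9/16 = 190.125
  sandy: 338 × 6/16 = 126.75
  white: 338 × 1/16 = 21.125
χ² = Σ (O − E)² / E
  red: (181 − 190.125)² / 190.125 = 0.4380
  sandy: (137 − 126.75)² / 126.75 = 0.8289
  white: (20 − 21.125)² / 21.125 = 0.0599
χ² = 0.4380 + 0.8289 + 0.0599 = 1.3268 ≈ 1.327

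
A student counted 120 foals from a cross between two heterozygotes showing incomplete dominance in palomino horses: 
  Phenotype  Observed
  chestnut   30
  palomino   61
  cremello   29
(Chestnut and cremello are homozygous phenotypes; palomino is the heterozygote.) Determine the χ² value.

0.050

With incomplete dominance, a heterozygote × heterozygote cross gives a 1:2:1 phenotypic ratio.
Total ratio parts = 4. Expected numbers out of 120:
  chestnut: 120 × 1/4 = 30
  palomino: 120 × 2/4 = 60
  cremello: 120 × 1/4 = 30
χ² = Σ (O − E)² / E
  chestnut: (30 − 30)² / 30 = 0.0000
  palomino: (61 − 60)² / 60 = 0.0167
  cremello: (29 − 30)² / 30 = 0.0333
χ² = 0.0000 + 0.0167 + 0.0333 = 0.050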